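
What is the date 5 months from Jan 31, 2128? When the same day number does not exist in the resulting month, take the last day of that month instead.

Counting forward 5 months from January 31, 2128.
month 1 + 5 = 6 → June 2128.
June 2128 has only 30 days and the start was day 31, so the date clamps to June 30, 2128.

June 30, 2128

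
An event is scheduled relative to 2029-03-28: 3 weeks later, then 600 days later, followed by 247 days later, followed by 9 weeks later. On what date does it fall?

October 15, 2031

Adding 3 weeks (= 21 days) from March 28, 2029:
March has 31 days, so 31 − 28 = 3 days remain after March 28, 2029; 21 − 3 = 18 left.
18 days into April 2029 → April 18, 2029.
Advancing 600 days from April 18, 2029:
April has 30 days, so 30 − 18 = 12 days remain after April 18, 2029; 600 − 12 = 588 left.
May 2029 has 31 days: 588 − 31 = 557 left.
June 2029 has 30 days: 557 − 30 = 527 left.
July 2029 has 31 days: 527 − 31 = 496 left.
August 2029 has 31 days: 496 − 31 = 465 left.
September 2029 has 30 days: 465 − 30 = 435 left.
October 2029 has 31 days: 435 − 31 = 404 left.
November 2029 has 30 days: 404 − 30 = 374 left.
December 2029 has 31 days: 374 − 31 = 343 left.
January 2030 has 31 days: 343 − 31 = 312 left.
February 2030 has 28 days (2030 is not a leap year): 312 − 28 = 284 left.
March 2030 has 31 days: 284 − 31 = 253 left.
April 2030 has 30 days: 253 − 30 = 223 left.
May 2030 has 31 days: 223 − 31 = 192 left.
June 2030 has 30 days: 192 − 30 = 162 left.
July 2030 has 31 days: 162 − 31 = 131 left.
August 2030 has 31 days: 131 − 31 = 100 left.
September 2030 has 30 days: 100 − 30 = 70 left.
October 2030 has 31 days: 70 − 31 = 39 left.
November 2030 has 30 days: 39 − 30 = 9 left.
9 days into December 2030 → December 9, 2030.
Advancing 247 days from December 9, 2030:
December has 31 days, so 31 − 9 = 22 days remain after December 9, 2030; 247 − 22 = 225 left.
January 2031 has 31 days: 225 − 31 = 194 left.
February 2031 has 28 days (2031 is not a leap year): 194 − 28 = 166 left.
March 2031 has 31 days: 166 − 31 = 135 left.
April 2031 has 30 days: 135 − 30 = 105 left.
May 2031 has 31 days: 105 − 31 = 74 left.
June 2031 has 30 days: 74 − 30 = 44 left.
July 2031 has 31 days: 44 − 31 = 13 left.
13 days into August 2031 → August 13, 2031.
Advancing 9 weeks (= 63 days) from August 13, 2031:
August has 31 days, so 31 − 13 = 18 days remain after August 13, 2031; 63 − 18 = 45 left.
September 2031 has 30 days: 45 − 30 = 15 left.
15 days into October 2031 → October 15, 2031.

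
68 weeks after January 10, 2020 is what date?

Advancing 68 weeks = 476 days from January 10, 2020.
January has 31 days, so 31 − 10 = 21 days remain after January 10, 2020; 476 − 21 = 455 left.
February 2020 has 29 days (2020 is a leap year): 455 − 29 = 426 left.
March 2020 has 31 days: 426 − 31 = 395 left.
April 2020 has 30 days: 395 − 30 = 365 left.
May 2020 has 31 days: 365 − 31 = 334 left.
June 2020 has 30 days: 334 − 30 = 304 left.
July 2020 has 31 days: 304 − 31 = 273 left.
August 2020 has 31 days: 273 − 31 = 242 left.
September 2020 has 30 days: 242 − 30 = 212 left.
October 2020 has 31 days: 212 − 31 = 181 left.
November 2020 has 30 days: 181 − 30 = 151 left.
December 2020 has 31 days: 151 − 31 = 120 left.
January 2021 has 31 days: 120 − 31 = 89 left.
February 2021 has 28 days (2021 is not a leap year): 89 − 28 = 61 left.
March 2021 has 31 days: 61 − 31 = 30 left.
30 days into April 2021 → April 30, 2021.

April 30, 2021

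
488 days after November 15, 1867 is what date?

March 17, 1869

Adding 488 days from November 15, 1867.
November has 30 days, so 30 − 15 = 15 days remain after November 15, 1867; 488 − 15 = 473 left.
December 1867 has 31 days: 473 − 31 = 442 left.
January 1868 has 31 days: 442 − 31 = 411 left.
February 1868 has 29 days (1868 is a leap year): 411 − 29 = 382 left.
March 1868 has 31 days: 382 − 31 = 351 left.
April 1868 has 30 days: 351 − 30 = 321 left.
May 1868 has 31 days: 321 − 31 = 290 left.
June 1868 has 30 days: 290 − 30 = 260 left.
July 1868 has 31 days: 260 − 31 = 229 left.
August 1868 has 31 days: 229 − 31 = 198 left.
September 1868 has 30 days: 198 − 30 = 168 left.
October 1868 has 31 days: 168 − 31 = 137 left.
November 1868 has 30 days: 137 − 30 = 107 left.
December 1868 has 31 days: 107 − 31 = 76 left.
January 1869 has 31 days: 76 − 31 = 45 left.
February 1869 has 28 days (1869 is not a leap year): 45 − 28 = 17 left.
17 days into March 1869 → March 17, 1869.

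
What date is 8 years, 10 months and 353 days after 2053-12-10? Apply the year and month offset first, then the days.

Adding 8 years, 10 months and 353 days from December 10, 2053: first the month/year part, then the days.
+8 years → 2061; month 12 + 10 = 22, which is month 10 of year 2062 → October 2062.
Day 10 is valid in October, giving October 10, 2062.
Now add 353 days from October 10, 2062.
October has 31 days, so 31 − 10 = 21 days remain after October 10, 2062; 353 − 21 = 332 left.
November 2062 has 30 days: 332 − 30 = 302 left.
December 2062 has 31 days: 302 − 31 = 271 left.
January 2063 has 31 days: 271 − 31 = 240 left.
February 2063 has 28 days (2063 is not a leap year): 240 − 28 = 212 left.
March 2063 has 31 days: 212 − 31 = 181 left.
April 2063 has 30 days: 181 − 30 = 151 left.
May 2063 has 31 days: 151 − 31 = 120 left.
June 2063 has 30 days: 120 − 30 = 90 left.
July 2063 has 31 days: 90 − 31 = 59 left.
August 2063 has 31 days: 59 − 31 = 28 left.
28 days into September 2063 → September 28, 2063.

September 28, 2063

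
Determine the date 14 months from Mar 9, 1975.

May 9, 1976

Counting forward 14 months from March 9, 1975.
month 3 + 14 = 17, which is month 5 of year 1976 → May 1976.
Day 9 is valid in May, giving May 9, 1976.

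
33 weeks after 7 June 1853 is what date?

Adding 33 weeks = 231 days from June 7, 1853.
June has 30 days, so 30 − 7 = 23 days remain after June 7, 1853; 231 − 23 = 208 left.
July 1853 has 31 days: 208 − 31 = 177 left.
August 1853 has 31 days: 177 − 31 = 146 left.
September 1853 has 30 days: 146 − 30 = 116 left.
October 1853 has 31 days: 116 − 31 = 85 left.
November 1853 has 30 days: 85 − 30 = 55 left.
December 1853 has 31 days: 55 − 31 = 24 left.
24 days into January 1854 → January 24, 1854.

January 24, 1854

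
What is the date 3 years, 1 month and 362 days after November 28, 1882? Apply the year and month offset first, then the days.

December 25, 1886

Adding 3 years, 1 month and 362 days from November 28, 1882: first the month/year part, then the days.
+3 years → 1885; month 11 + 1 = 12 → December 1885.
Day 28 is valid in December, giving December 28, 1885.
Now add 362 days from December 28, 1885.
December has 31 days, so 31 − 28 = 3 days remain after December 28, 1885; 362 − 3 = 359 left.
January 1886 has 31 days: 359 − 31 = 328 left.
February 1886 has 28 days (1886 is not a leap year): 328 − 28 = 300 left.
March 1886 has 31 days: 300 − 31 = 269 left.
April 1886 has 30 days: 269 − 30 = 239 left.
May 1886 has 31 days: 239 − 31 = 208 left.
June 1886 has 30 days: 208 − 30 = 178 left.
July 1886 has 31 days: 178 − 31 = 147 left.
August 1886 has 31 days: 147 − 31 = 116 left.
September 1886 has 30 days: 116 − 30 = 86 left.
October 1886 has 31 days: 86 − 31 = 55 left.
November 1886 has 30 days: 55 − 30 = 25 left.
25 days into December 1886 → December 25, 1886.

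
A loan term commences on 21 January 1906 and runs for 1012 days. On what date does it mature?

Advancing 1012 days from January 21, 1906.
January has 31 days, so 31 − 21 = 10 days remain after January 21, 1906; 1012 − 10 = 1002 left.
February 1906 has 28 days (1906 is not a leap year): 1002 − 28 = 974 left.
March 1906 has 31 days: 974 − 31 = 943 left.
April 1906 has 30 days: 943 − 30 = 913 left.
May 1906 has 31 days: 913 − 31 = 882 left.
June 1906 has 30 days: 882 − 30 = 852 left.
July 1906 has 31 days: 852 − 31 = 821 left.
August 1906 has 31 days: 821 − 31 = 790 left.
September 1906 has 30 days: 790 − 30 = 760 left.
October 1906 has 31 days: 760 − 31 = 729 left.
November 1906 has 30 days: 729 − 30 = 699 left.
December 1906 has 31 days: 699 − 31 = 668 left.
January 1907 has 31 days: 668 − 31 = 637 left.
February 1907 has 28 days (1907 is not a leap year): 637 − 28 = 609 left.
March 1907 has 31 days: 609 − 31 = 578 left.
April 1907 has 30 days: 578 − 30 = 548 left.
May 1907 has 31 days: 548 − 31 = 517 left.
June 1907 has 30 days: 517 − 30 = 487 left.
July 1907 has 31 days: 487 − 31 = 456 left.
August 1907 has 31 days: 456 − 31 = 425 left.
September 1907 has 30 days: 425 − 30 = 395 left.
October 1907 has 31 days: 395 − 31 = 364 left.
November 1907 has 30 days: 364 − 30 = 334 left.
December 1907 has 31 days: 334 − 31 = 303 left.
January 1908 has 31 days: 303 − 31 = 272 left.
February 1908 has 29 days (1908 is a leap year): 272 − 29 = 243 left.
March 1908 has 31 days: 243 − 31 = 212 left.
April 1908 has 30 days: 212 − 30 = 182 left.
May 1908 has 31 days: 182 − 31 = 151 left.
June 1908 has 30 days: 151 − 30 = 121 left.
July 1908 has 31 days: 121 − 31 = 90 left.
August 1908 has 31 days: 90 − 31 = 59 left.
September 1908 has 30 days: 59 − 30 = 29 left.
29 days into October 1908 → October 29, 1908.

October 29, 1908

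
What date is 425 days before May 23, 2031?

Counting back 425 days from May 23, 2031.
Going back 23 days from May 23, 2031 reaches the end of the previous month; 425 − 23 = 402 left.
April 2031 has 30 days: 402 − 30 = 372 left.
March 2031 has 31 days: 372 − 31 = 341 left.
February 2031 has 28 days (2031 is not a leap year): 341 − 28 = 313 left.
January 2031 has 31 days: 313 − 31 = 282 left.
December 2030 has 31 days: 282 − 31 = 251 left.
November 2030 has 30 days: 251 − 30 = 221 left.
October 2030 has 31 days: 221 − 31 = 190 left.
September 2030 has 30 days: 190 − 30 = 160 left.
August 2030 has 31 days: 160 − 31 = 129 left.
July 2030 has 31 days: 129 − 31 = 98 left.
June 2030 has 30 days: 98 − 30 = 68 left.
May 2030 has 31 days: 68 − 31 = 37 left.
April 2030 has 30 days: 37 − 30 = 7 left.
March 2030 has 31 days; 31 − 7 = 24 → March 24, 2030.

March 24, 2030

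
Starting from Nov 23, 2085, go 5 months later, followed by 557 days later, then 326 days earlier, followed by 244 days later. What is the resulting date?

August 11, 2087

Advancing 5 months from November 23, 2085:
month 11 + 5 = 16, which is month 4 of year 2086 → April 2086.
Day 23 is valid in April, giving April 23, 2086.
Counting forward 557 days from April 23, 2086:
April has 30 days, so 30 − 23 = 7 days remain after April 23, 2086; 557 − 7 = 550 left.
May 2086 has 31 days: 550 − 31 = 519 left.
June 2086 has 30 days: 519 − 30 = 489 left.
July 2086 has 31 days: 489 − 31 = 458 left.
August 2086 has 31 days: 458 − 31 = 427 left.
September 2086 has 30 days: 427 − 30 = 397 left.
October 2086 has 31 days: 397 − 31 = 366 left.
November 2086 has 30 days: 366 − 30 = 336 left.
December 2086 has 31 days: 336 − 31 = 305 left.
January 2087 has 31 days: 305 − 31 = 274 left.
February 2087 has 28 days (2087 is not a leap year): 274 − 28 = 246 left.
March 2087 has 31 days: 246 − 31 = 215 left.
April 2087 has 30 days: 215 − 30 = 185 left.
May 2087 has 31 days: 185 − 31 = 154 left.
June 2087 has 30 days: 154 − 30 = 124 left.
July 2087 has 31 days: 124 − 31 = 93 left.
August 2087 has 31 days: 93 − 31 = 62 left.
September 2087 has 30 days: 62 − 30 = 32 left.
October 2087 has 31 days: 32 − 31 = 1 left.
1 day into November 2087 → November 1, 2087.
Going back 326 days from November 1, 2087:
Going back 1 day from November 1, 2087 reaches the end of the previous month; 326 − 1 = 325 left.
October 2087 has 31 days: 325 − 31 = 294 left.
September 2087 has 30 days: 294 − 30 = 264 left.
August 2087 has 31 days: 264 − 31 = 233 left.
July 2087 has 31 days: 233 − 31 = 202 left.
June 2087 has 30 days: 202 − 30 = 172 left.
May 2087 has 31 days: 172 − 31 = 141 left.
April 2087 has 30 days: 141 − 30 = 111 left.
March 2087 has 31 days: 111 − 31 = 80 left.
February 2087 has 28 days (2087 is not a leap year): 80 − 28 = 52 left.
January 2087 has 31 days: 52 − 31 = 21 left.
December 2086 has 31 days; 31 − 21 = 10 → December 10, 2086.
Advancing 244 days from December 10, 2086:
December has 31 days, so 31 − 10 = 21 days remain after December 10, 2086; 244 − 21 = 223 left.
January 2087 has 31 days: 223 − 31 = 192 left.
February 2087 has 28 days (2087 is not a leap year): 192 − 28 = 164 left.
March 2087 has 31 days: 164 − 31 = 133 left.
April 2087 has 30 days: 133 − 30 = 103 left.
May 2087 has 31 days: 103 − 31 = 72 left.
June 2087 has 30 days: 72 − 30 = 42 left.
July 2087 has 31 days: 42 − 31 = 11 left.
11 days into August 2087 → August 11, 2087.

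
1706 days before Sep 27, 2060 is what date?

January 26, 2056

Counting back 1706 days from September 27, 2060.
Going back 27 days from September 27, 2060 reaches the end of the previous month; 1706 − 27 = 1679 left.
August 2060 has 31 days: 1679 − 31 = 1648 left.
July 2060 has 31 days: 1648 − 31 = 1617 left.
June 2060 has 30 days: 1617 − 30 = 1587 left.
May 2060 has 31 days: 1587 − 31 = 1556 left.
April 2060 has 30 days: 1556 − 30 = 1526 left.
March 2060 has 31 days: 1526 − 31 = 1495 left.
February 2060 has 29 days (2060 is a leap year): 1495 − 29 = 1466 left.
January 2060 has 31 days: 1466 − 31 = 1435 left.
December 2059 has 31 days: 1435 − 31 = 1404 left.
November 2059 has 30 days: 1404 − 30 = 1374 left.
October 2059 has 31 days: 1374 − 31 = 1343 left.
September 2059 has 30 days: 1343 − 30 = 1313 left.
August 2059 has 31 days: 1313 − 31 = 1282 left.
July 2059 has 31 days: 1282 − 31 = 1251 left.
June 2059 has 30 days: 1251 − 30 = 1221 left.
May 2059 has 31 days: 1221 − 31 = 1190 left.
April 2059 has 30 days: 1190 − 30 = 1160 left.
March 2059 has 31 days: 1160 − 31 = 1129 left.
February 2059 has 28 days (2059 is not a leap year): 1129 − 28 = 1101 left.
January 2059 has 31 days: 1101 − 31 = 1070 left.
December 2058 has 31 days: 1070 − 31 = 1039 left.
November 2058 has 30 days: 1039 − 30 = 1009 left.
October 2058 has 31 days: 1009 − 31 = 978 left.
September 2058 has 30 days: 978 − 30 = 948 left.
August 2058 has 31 days: 948 − 31 = 917 left.
July 2058 has 31 days: 917 − 31 = 886 left.
June 2058 has 30 days: 886 − 30 = 856 left.
May 2058 has 31 days: 856 − 31 = 825 left.
April 2058 has 30 days: 825 − 30 = 795 left.
March 2058 has 31 days: 795 − 31 = 764 left.
February 2058 has 28 days (2058 is not a leap year): 764 − 28 = 736 left.
January 2058 has 31 days: 736 − 31 = 705 left.
December 2057 has 31 days: 705 − 31 = 674 left.
November 2057 has 30 days: 674 − 30 = 644 left.
October 2057 has 31 days: 644 − 31 = 613 left.
September 2057 has 30 days: 613 − 30 = 583 left.
August 2057 has 31 days: 583 − 31 = 552 left.
July 2057 has 31 days: 552 − 31 = 521 left.
June 2057 has 30 days: 521 − 30 = 491 left.
May 2057 has 31 days: 491 − 31 = 460 left.
April 2057 has 30 days: 460 − 30 = 430 left.
March 2057 has 31 days: 430 − 31 = 399 left.
February 2057 has 28 days (2057 is not a leap year): 399 − 28 = 371 left.
January 2057 has 31 days: 371 − 31 = 340 left.
December 2056 has 31 days: 340 − 31 = 309 left.
November 2056 has 30 days: 309 − 30 = 279 left.
October 2056 has 31 days: 279 − 31 = 248 left.
September 2056 has 30 days: 248 − 30 = 218 left.
August 2056 has 31 days: 218 − 31 = 187 left.
July 2056 has 31 days: 187 − 31 = 156 left.
June 2056 has 30 days: 156 − 30 = 126 left.
May 2056 has 31 days: 126 − 31 = 95 left.
April 2056 has 30 days: 95 − 30 = 65 left.
March 2056 has 31 days: 65 − 31 = 34 left.
February 2056 has 29 days (2056 is a leap year): 34 − 29 = 5 left.
January 2056 has 31 days; 31 − 5 = 26 → January 26, 2056.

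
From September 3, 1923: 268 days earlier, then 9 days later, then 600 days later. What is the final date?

August 9, 1924

Going back 268 days from September 3, 1923:
Going back 3 days from September 3, 1923 reaches the end of the previous month; 268 − 3 = 265 left.
August 1923 has 31 days: 265 − 31 = 234 left.
July 1923 has 31 days: 234 − 31 = 203 left.
June 1923 has 30 days: 203 − 30 = 173 left.
May 1923 has 31 days: 173 − 31 = 142 left.
April 1923 has 30 days: 142 − 30 = 112 left.
March 1923 has 31 days: 112 − 31 = 81 left.
February 1923 has 28 days (1923 is not a leap year): 81 − 28 = 53 left.
January 1923 has 31 days: 53 − 31 = 22 left.
December 1922 has 31 days; 31 − 22 = 9 → December 9, 1922.
Advancing 9 days from December 9, 1922:
December has 31 days; 9 + 9 = 18, still in December.
Advancing 600 days from December 18, 1922:
December has 31 days, so 31 − 18 = 13 days remain after December 18, 1922; 600 − 13 = 587 left.
January 1923 has 31 days: 587 − 31 = 556 left.
February 1923 has 28 days (1923 is not a leap year): 556 − 28 = 528 left.
March 1923 has 31 days: 528 − 31 = 497 left.
April 1923 has 30 days: 497 − 30 = 467 left.
May 1923 has 31 days: 467 − 31 = 436 left.
June 1923 has 30 days: 436 − 30 = 406 left.
July 1923 has 31 days: 406 − 31 = 375 left.
August 1923 has 31 days: 375 − 31 = 344 left.
September 1923 has 30 days: 344 − 30 = 314 left.
October 1923 has 31 days: 314 − 31 = 283 left.
November 1923 has 30 days: 283 − 30 = 253 left.
December 1923 has 31 days: 253 − 31 = 222 left.
January 1924 has 31 days: 222 − 31 = 191 left.
February 1924 has 29 days (1924 is a leap year): 191 − 29 = 162 left.
March 1924 has 31 days: 162 − 31 = 131 left.
April 1924 has 30 days: 131 − 30 = 101 left.
May 1924 has 31 days: 101 − 31 = 70 left.
June 1924 has 30 days: 70 − 30 = 40 left.
July 1924 has 31 days: 40 − 31 = 9 left.
9 days into August 1924 → August 9, 1924.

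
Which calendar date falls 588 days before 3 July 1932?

November 23, 1930

Subtracting 588 days from July 3, 1932.
Going back 3 days from July 3, 1932 reaches the end of the previous month; 588 − 3 = 585 left.
June 1932 has 30 days: 585 − 30 = 555 left.
May 1932 has 31 days: 555 − 31 = 524 left.
April 1932 has 30 days: 524 − 30 = 494 left.
March 1932 has 31 days: 494 − 31 = 463 left.
February 1932 has 29 days (1932 is a leap year): 463 − 29 = 434 left.
January 1932 has 31 days: 434 − 31 = 403 left.
December 1931 has 31 days: 403 − 31 = 372 left.
November 1931 has 30 days: 372 − 30 = 342 left.
October 1931 has 31 days: 342 − 31 = 311 left.
September 1931 has 30 days: 311 − 30 = 281 left.
August 1931 has 31 days: 281 − 31 = 250 left.
July 1931 has 31 days: 250 − 31 = 219 left.
June 1931 has 30 days: 219 − 30 = 189 left.
May 1931 has 31 days: 189 − 31 = 158 left.
April 1931 has 30 days: 158 − 30 = 128 left.
March 1931 has 31 days: 128 − 31 = 97 left.
February 1931 has 28 days (1931 is not a leap year): 97 − 28 = 69 left.
January 1931 has 31 days: 69 − 31 = 38 left.
December 1930 has 31 days: 38 − 31 = 7 left.
November 1930 has 30 days; 30 − 7 = 23 → November 23, 1930.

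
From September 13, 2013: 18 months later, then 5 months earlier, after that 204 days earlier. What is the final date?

March 23, 2014

Adding 18 months from September 13, 2013:
month 9 + 18 = 27, which is month 3 of year 2015 → March 2015.
Day 13 is valid in March, giving March 13, 2015.
Subtracting 5 months from March 13, 2015:
month 3 − 5 = -2, which is month 10 of year 2014 → October 2014.
Day 13 is valid in October, giving October 13, 2014.
Subtracting 204 days from October 13, 2014:
Going back 13 days from October 13, 2014 reaches the end of the previous month; 204 − 13 = 191 left.
September 2014 has 30 days: 191 − 30 = 161 left.
August 2014 has 31 days: 161 − 31 = 130 left.
July 2014 has 31 days: 130 − 31 = 99 left.
June 2014 has 30 days: 99 − 30 = 69 left.
May 2014 has 31 days: 69 − 31 = 38 left.
April 2014 has 30 days: 38 − 30 = 8 left.
March 2014 has 31 days; 31 − 8 = 23 → March 23, 2014.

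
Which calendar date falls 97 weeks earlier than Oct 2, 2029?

November 23, 2027

Going back 97 weeks = 679 days from October 2, 2029.
Going back 2 days from October 2, 2029 reaches the end of the previous month; 679 − 2 = 677 left.
September 2029 has 30 days: 677 − 30 = 647 left.
August 2029 has 31 days: 647 − 31 = 616 left.
July 2029 has 31 days: 616 − 31 = 585 left.
June 2029 has 30 days: 585 − 30 = 555 left.
May 2029 has 31 days: 555 − 31 = 524 left.
April 2029 has 30 days: 524 − 30 = 494 left.
March 2029 has 31 days: 494 − 31 = 463 left.
February 2029 has 28 days (2029 is not a leap year): 463 − 28 = 435 left.
January 2029 has 31 days: 435 − 31 = 404 left.
December 2028 has 31 days: 404 − 31 = 373 left.
November 2028 has 30 days: 373 − 30 = 343 left.
October 2028 has 31 days: 343 − 31 = 312 left.
September 2028 has 30 days: 312 − 30 = 282 left.
August 2028 has 31 days: 282 − 31 = 251 left.
July 2028 has 31 days: 251 − 31 = 220 left.
June 2028 has 30 days: 220 − 30 = 190 left.
May 2028 has 31 days: 190 − 31 = 159 left.
April 2028 has 30 days: 159 − 30 = 129 left.
March 2028 has 31 days: 129 − 31 = 98 left.
February 2028 has 29 days (2028 is a leap year): 98 − 29 = 69 left.
January 2028 has 31 days: 69 − 31 = 38 left.
December 2027 has 31 days: 38 − 31 = 7 left.
November 2027 has 30 days; 30 − 7 = 23 → November 23, 2027.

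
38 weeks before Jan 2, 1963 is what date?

Counting back 38 weeks = 266 days from January 2, 1963.
Going back 2 days from January 2, 1963 reaches the end of the previous month; 266 − 2 = 264 left.
December 1962 has 31 days: 264 − 31 = 233 left.
November 1962 has 30 days: 233 − 30 = 203 left.
October 1962 has 31 days: 203 − 31 = 172 left.
September 1962 has 30 days: 172 − 30 = 142 left.
August 1962 has 31 days: 142 − 31 = 111 left.
July 1962 has 31 days: 111 − 31 = 80 left.
June 1962 has 30 days: 80 − 30 = 50 left.
May 1962 has 31 days: 50 − 31 = 19 left.
April 1962 has 30 days; 30 − 19 = 11 → April 11, 1962.

April 11, 1962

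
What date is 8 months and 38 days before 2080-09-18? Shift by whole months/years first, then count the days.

Counting back 8 months and 38 days from September 18, 2080: first the month/year part, then the days.
month 9 − 8 = 1 → January 2080.
Day 18 is valid in January, giving January 18, 2080.
Now subtract 38 days from January 18, 2080.
Going back 18 days from January 18, 2080 reaches the end of the previous month; 38 − 18 = 20 left.
December 2079 has 31 days; 31 − 20 = 11 → December 11, 2079.

December 11, 2079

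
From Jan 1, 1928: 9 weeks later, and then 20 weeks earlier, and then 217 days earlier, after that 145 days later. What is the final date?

Counting forward 9 weeks (= 63 days) from January 1, 1928:
January has 31 days, so 31 − 1 = 30 days remain after January 1, 1928; 63 − 30 = 33 left.
February 1928 has 29 days (1928 is a leap year): 33 − 29 = 4 left.
4 days into March 1928 → March 4, 1928.
Counting back 20 weeks (= 140 days) from March 4, 1928:
Going back 4 days from March 4, 1928 reaches the end of the previous month; 140 − 4 = 136 left.
February 1928 has 29 days (1928 is a leap year): 136 − 29 = 107 left.
January 1928 has 31 days: 107 − 31 = 76 left.
December 1927 has 31 days: 76 − 31 = 45 left.
November 1927 has 30 days: 45 − 30 = 15 left.
October 1927 has 31 days; 31 − 15 = 16 → October 16, 1927.
Going back 217 days from October 16, 1927:
Going back 16 days from October 16, 1927 reaches the end of the previous month; 217 − 16 = 201 left.
September 1927 has 30 days: 201 − 30 = 171 left.
August 1927 has 31 days: 171 − 31 = 140 left.
July 1927 has 31 days: 140 − 31 = 109 left.
June 1927 has 30 days: 109 − 30 = 79 left.
May 1927 has 31 days: 79 − 31 = 48 left.
April 1927 has 30 days: 48 − 30 = 18 left.
March 1927 has 31 days; 31 − 18 = 13 → March 13, 1927.
Counting forward 145 days from March 13, 1927:
March has 31 days, so 31 − 13 = 18 days remain after March 13, 1927; 145 − 18 = 127 left.
April 1927 has 30 days: 127 − 30 = 97 left.
May 1927 has 31 days: 97 − 31 = 66 left.
June 1927 has 30 days: 66 − 30 = 36 left.
July 1927 has 31 days: 36 − 31 = 5 left.
5 days into August 1927 → August 5, 1927.

August 5, 1927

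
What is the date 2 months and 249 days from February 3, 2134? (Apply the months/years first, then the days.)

December 8, 2134

Counting forward 2 months and 249 days from February 3, 2134: first the month/year part, then the days.
month 2 + 2 = 4 → April 2134.
Day 3 is valid in April, giving April 3, 2134.
Now add 249 days from April 3, 2134.
April has 30 days, so 30 − 3 = 27 days remain after April 3, 2134; 249 − 27 = 222 left.
May 2134 has 31 days: 222 − 31 = 191 left.
June 2134 has 30 days: 191 − 30 = 161 left.
July 2134 has 31 days: 161 − 31 = 130 left.
August 2134 has 31 days: 130 − 31 = 99 left.
September 2134 has 30 days: 99 − 30 = 69 left.
October 2134 has 31 days: 69 − 31 = 38 left.
November 2134 has 30 days: 38 − 30 = 8 left.
8 days into December 2134 → December 8, 2134.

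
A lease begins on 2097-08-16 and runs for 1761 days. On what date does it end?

June 13, 2102

Advancing 1761 days from August 16, 2097.
August has 31 days, so 31 − 16 = 15 days remain after August 16, 2097; 1761 − 15 = 1746 left.
September 2097 has 30 days: 1746 − 30 = 1716 left.
October 2097 has 31 days: 1716 − 31 = 1685 left.
November 2097 has 30 days: 1685 − 30 = 1655 left.
December 2097 has 31 days: 1655 − 31 = 1624 left.
January 2098 has 31 days: 1624 − 31 = 1593 left.
February 2098 has 28 days (2098 is not a leap year): 1593 − 28 = 1565 left.
March 2098 has 31 days: 1565 − 31 = 1534 left.
April 2098 has 30 days: 1534 − 30 = 1504 left.
May 2098 has 31 days: 1504 − 31 = 1473 left.
June 2098 has 30 days: 1473 − 30 = 1443 left.
July 2098 has 31 days: 1443 − 31 = 1412 left.
August 2098 has 31 days: 1412 − 31 = 1381 left.
September 2098 has 30 days: 1381 − 30 = 1351 left.
October 2098 has 31 days: 1351 − 31 = 1320 left.
November 2098 has 30 days: 1320 − 30 = 1290 left.
December 2098 has 31 days: 1290 − 31 = 1259 left.
January 2099 has 31 days: 1259 − 31 = 1228 left.
February 2099 has 28 days (2099 is not a leap year): 1228 − 28 = 1200 left.
March 2099 has 31 days: 1200 − 31 = 1169 left.
April 2099 has 30 days: 1169 − 30 = 1139 left.
May 2099 has 31 days: 1139 − 31 = 1108 left.
June 2099 has 30 days: 1108 − 30 = 1078 left.
July 2099 has 31 days: 1078 − 31 = 1047 left.
August 2099 has 31 days: 1047 − 31 = 1016 left.
September 2099 has 30 days: 1016 − 30 = 986 left.
October 2099 has 31 days: 986 − 31 = 955 left.
November 2099 has 30 days: 955 − 30 = 925 left.
December 2099 has 31 days: 925 − 31 = 894 left.
January 2100 has 31 days: 894 − 31 = 863 left.
February 2100 has 28 days (2100 is not a leap year (divisible by 100 but not 400)): 863 − 28 = 835 left.
March 2100 has 31 days: 835 − 31 = 804 left.
April 2100 has 30 days: 804 − 30 = 774 left.
May 2100 has 31 days: 774 − 31 = 743 left.
June 2100 has 30 days: 743 − 30 = 713 left.
July 2100 has 31 days: 713 − 31 = 682 left.
August 2100 has 31 days: 682 − 31 = 651 left.
September 2100 has 30 days: 651 − 30 = 621 left.
October 2100 has 31 days: 621 − 31 = 590 left.
November 2100 has 30 days: 590 − 30 = 560 left.
December 2100 has 31 days: 560 − 31 = 529 left.
January 2101 has 31 days: 529 − 31 = 498 left.
February 2101 has 28 days (2101 is not a leap year): 498 − 28 = 470 left.
March 2101 has 31 days: 470 − 31 = 439 left.
April 2101 has 30 days: 439 − 30 = 409 left.
May 2101 has 31 days: 409 − 31 = 378 left.
June 2101 has 30 days: 378 − 30 = 348 left.
July 2101 has 31 days: 348 − 31 = 317 left.
August 2101 has 31 days: 317 − 31 = 286 left.
September 2101 has 30 days: 286 − 30 = 256 left.
October 2101 has 31 days: 256 − 31 = 225 left.
November 2101 has 30 days: 225 − 30 = 195 left.
December 2101 has 31 days: 195 − 31 = 164 left.
January 2102 has 31 days: 164 − 31 = 133 left.
February 2102 has 28 days (2102 is not a leap year): 133 − 28 = 105 left.
March 2102 has 31 days: 105 − 31 = 74 left.
April 2102 has 30 days: 74 − 30 = 44 left.
May 2102 has 31 days: 44 − 31 = 13 left.
13 days into June 2102 → June 13, 2102.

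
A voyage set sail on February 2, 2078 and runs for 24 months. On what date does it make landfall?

February 2, 2080

Counting forward 24 months from February 2, 2078.
month 2 + 24 = 26, which is month 2 of year 2080 → February 2080.
Day 2 is valid in February, giving February 2, 2080.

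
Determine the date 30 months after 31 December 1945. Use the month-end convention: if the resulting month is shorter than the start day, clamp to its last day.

Advancing 30 months from December 31, 1945.
month 12 + 30 = 42, which is month 6 of year 1948 → June 1948.
June 1948 has only 30 days and the start was day 31, so the date clamps to June 30, 1948.

June 30, 1948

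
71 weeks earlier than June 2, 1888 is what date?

Going back 71 weeks = 497 days from June 2, 1888.
Going back 2 days from June 2, 1888 reaches the end of the previous month; 497 − 2 = 495 left.
May 1888 has 31 days: 495 − 31 = 464 left.
April 1888 has 30 days: 464 − 30 = 434 left.
March 1888 has 31 days: 434 − 31 = 403 left.
February 1888 has 29 days (1888 is a leap year): 403 − 29 = 374 left.
January 1888 has 31 days: 374 − 31 = 343 left.
December 1887 has 31 days: 343 − 31 = 312 left.
November 1887 has 30 days: 312 − 30 = 282 left.
October 1887 has 31 days: 282 − 31 = 251 left.
September 1887 has 30 days: 251 − 30 = 221 left.
August 1887 has 31 days: 221 − 31 = 190 left.
July 1887 has 31 days: 190 − 31 = 159 left.
June 1887 has 30 days: 159 − 30 = 129 left.
May 1887 has 31 days: 129 − 31 = 98 left.
April 1887 has 30 days: 98 − 30 = 68 left.
March 1887 has 31 days: 68 − 31 = 37 left.
February 1887 has 28 days (1887 is not a leap year): 37 − 28 = 9 left.
January 1887 has 31 days; 31 − 9 = 22 → January 22, 1887.

January 22, 1887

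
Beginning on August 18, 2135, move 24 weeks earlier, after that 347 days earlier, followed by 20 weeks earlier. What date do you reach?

Going back 24 weeks (= 168 days) from August 18, 2135:
Going back 18 days from August 18, 2135 reaches the end of the previous month; 168 − 18 = 150 left.
July 2135 has 31 days: 150 − 31 = 119 left.
June 2135 has 30 days: 119 − 30 = 89 left.
May 2135 has 31 days: 89 − 31 = 58 left.
April 2135 has 30 days: 58 − 30 = 28 left.
March 2135 has 31 days; 31 − 28 = 3 → March 3, 2135.
Going back 347 days from March 3, 2135:
Going back 3 days from March 3, 2135 reaches the end of the previous month; 347 − 3 = 344 left.
February 2135 has 28 days (2135 is not a leap year): 344 − 28 = 316 left.
January 2135 has 31 days: 316 − 31 = 285 left.
December 2134 has 31 days: 285 − 31 = 254 left.
November 2134 has 30 days: 254 − 30 = 224 left.
October 2134 has 31 days: 224 − 31 = 193 left.
September 2134 has 30 days: 193 − 30 = 163 left.
August 2134 has 31 days: 163 − 31 = 132 left.
July 2134 has 31 days: 132 − 31 = 101 left.
June 2134 has 30 days: 101 − 30 = 71 left.
May 2134 has 31 days: 71 − 31 = 40 left.
April 2134 has 30 days: 40 − 30 = 10 left.
March 2134 has 31 days; 31 − 10 = 21 → March 21, 2134.
Subtracting 20 weeks (= 140 days) from March 21, 2134:
Going back 21 days from March 21, 2134 reaches the end of the previous month; 140 − 21 = 119 left.
February 2134 has 28 days (2134 is not a leap year): 119 − 28 = 91 left.
January 2134 has 31 days: 91 − 31 = 60 left.
December 2133 has 31 days: 60 − 31 = 29 left.
November 2133 has 30 days; 30 − 29 = 1 → November 1, 2133.

November 1, 2133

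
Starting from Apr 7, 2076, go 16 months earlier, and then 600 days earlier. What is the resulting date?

April 16, 2073

Counting back 16 months from April 7, 2076:
month 4 − 16 = -12, which is month 12 of year 2074 → December 2074.
Day 7 is valid in December, giving December 7, 2074.
Subtracting 600 days from December 7, 2074:
Going back 7 days from December 7, 2074 reaches the end of the previous month; 600 − 7 = 593 left.
November 2074 has 30 days: 593 − 30 = 563 left.
October 2074 has 31 days: 563 − 31 = 532 left.
September 2074 has 30 days: 532 − 30 = 502 left.
August 2074 has 31 days: 502 − 31 = 471 left.
July 2074 has 31 days: 471 − 31 = 440 left.
June 2074 has 30 days: 440 − 30 = 410 left.
May 2074 has 31 days: 410 − 31 = 379 left.
April 2074 has 30 days: 379 − 30 = 349 left.
March 2074 has 31 days: 349 − 31 = 318 left.
February 2074 has 28 days (2074 is not a leap year): 318 − 28 = 290 left.
January 2074 has 31 days: 290 − 31 = 259 left.
December 2073 has 31 days: 259 − 31 = 228 left.
November 2073 has 30 days: 228 − 30 = 198 left.
October 2073 has 31 days: 198 − 31 = 167 left.
September 2073 has 30 days: 167 − 30 = 137 left.
August 2073 has 31 days: 137 − 31 = 106 left.
July 2073 has 31 days: 106 − 31 = 75 left.
June 2073 has 30 days: 75 − 30 = 45 left.
May 2073 has 31 days: 45 − 31 = 14 left.
April 2073 has 30 days; 30 − 14 = 16 → April 16, 2073.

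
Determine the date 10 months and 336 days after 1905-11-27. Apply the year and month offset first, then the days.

August 29, 1907

Advancing 10 months and 336 days from November 27, 1905: first the month/year part, then the days.
month 11 + 10 = 21, which is month 9 of year 1906 → September 1906.
Day 27 is valid in September, giving September 27, 1906.
Now add 336 days from September 27, 1906.
September has 30 days, so 30 − 27 = 3 days remain after September 27, 1906; 336 − 3 = 333 left.
October 1906 has 31 days: 333 − 31 = 302 left.
November 1906 has 30 days: 302 − 30 = 272 left.
December 1906 has 31 days: 272 − 31 = 241 left.
January 1907 has 31 days: 241 − 31 = 210 left.
February 1907 has 28 days (1907 is not a leap year): 210 − 28 = 182 left.
March 1907 has 31 days: 182 − 31 = 151 left.
April 1907 has 30 days: 151 − 30 = 121 left.
May 1907 has 31 days: 121 − 31 = 90 left.
June 1907 has 30 days: 90 − 30 = 60 left.
July 1907 has 31 days: 60 − 31 = 29 left.
29 days into August 1907 → August 29, 1907.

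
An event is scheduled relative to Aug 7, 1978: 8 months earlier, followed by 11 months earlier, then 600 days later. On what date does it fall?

Going back 8 months from August 7, 1978:
month 8 − 8 = 0, which is month 12 of year 1977 → December 1977.
Day 7 is valid in December, giving December 7, 1977.
Subtracting 11 months from December 7, 1977:
month 12 − 11 = 1 → January 1977.
Day 7 is valid in January, giving January 7, 1977.
Advancing 600 days from January 7, 1977:
January has 31 days, so 31 − 7 = 24 days remain after January 7, 1977; 600 − 24 = 576 left.
February 1977 has 28 days (1977 is not a leap year): 576 − 28 = 548 left.
March 1977 has 31 days: 548 − 31 = 517 left.
April 1977 has 30 days: 517 − 30 = 487 left.
May 1977 has 31 days: 487 − 31 = 456 left.
June 1977 has 30 days: 456 − 30 = 426 left.
July 1977 has 31 days: 426 − 31 = 395 left.
August 1977 has 31 days: 395 − 31 = 364 left.
September 1977 has 30 days: 364 − 30 = 334 left.
October 1977 has 31 days: 334 − 31 = 303 left.
November 1977 has 30 days: 303 − 30 = 273 left.
December 1977 has 31 days: 273 − 31 = 242 left.
January 1978 has 31 days: 242 − 31 = 211 left.
February 1978 has 28 days (1978 is not a leap year): 211 − 28 = 183 left.
March 1978 has 31 days: 183 − 31 = 152 left.
April 1978 has 30 days: 152 − 30 = 122 left.
May 1978 has 31 days: 122 − 31 = 91 left.
June 1978 has 30 days: 91 − 30 = 61 left.
July 1978 has 31 days: 61 − 31 = 30 left.
30 days into August 1978 → August 30, 1978.

August 30, 1978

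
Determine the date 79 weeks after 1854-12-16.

June 21, 1856

Advancing 79 weeks = 553 days from December 16, 1854.
December has 31 days, so 31 − 16 = 15 days remain after December 16, 1854; 553 − 15 = 538 left.
January 1855 has 31 days: 538 − 31 = 507 left.
February 1855 has 28 days (1855 is not a leap year): 507 − 28 = 479 left.
March 1855 has 31 days: 479 − 31 = 448 left.
April 1855 has 30 days: 448 − 30 = 418 left.
May 1855 has 31 days: 418 − 31 = 387 left.
June 1855 has 30 days: 387 − 30 = 357 left.
July 1855 has 31 days: 357 − 31 = 326 left.
August 1855 has 31 days: 326 − 31 = 295 left.
September 1855 has 30 days: 295 − 30 = 265 left.
October 1855 has 31 days: 265 − 31 = 234 left.
November 1855 has 30 days: 234 − 30 = 204 left.
December 1855 has 31 days: 204 − 31 = 173 left.
January 1856 has 31 days: 173 − 31 = 142 left.
February 1856 has 29 days (1856 is a leap year): 142 − 29 = 113 left.
March 1856 has 31 days: 113 − 31 = 82 left.
April 1856 has 30 days: 82 − 30 = 52 left.
May 1856 has 31 days: 52 − 31 = 21 left.
21 days into June 1856 → June 21, 1856.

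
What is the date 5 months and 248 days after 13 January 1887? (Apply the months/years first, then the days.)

Adding 5 months and 248 days from January 13, 1887: first the month/year part, then the days.
month 1 + 5 = 6 → June 1887.
Day 13 is valid in June, giving June 13, 1887.
Now add 248 days from June 13, 1887.
June has 30 days, so 30 − 13 = 17 days remain after June 13, 1887; 248 − 17 = 231 left.
July 1887 has 31 days: 231 − 31 = 200 left.
August 1887 has 31 days: 200 − 31 = 169 left.
September 1887 has 30 days: 169 − 30 = 139 left.
October 1887 has 31 days: 139 − 31 = 108 left.
November 1887 has 30 days: 108 − 30 = 78 left.
December 1887 has 31 days: 78 − 31 = 47 left.
January 1888 has 31 days: 47 − 31 = 16 left.
16 days into February 1888 → February 16, 1888.

February 16, 1888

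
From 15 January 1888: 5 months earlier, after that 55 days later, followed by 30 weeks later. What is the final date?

Subtracting 5 months from January 15, 1888:
month 1 − 5 = -4, which is month 8 of year 1887 → August 1887.
Day 15 is valid in August, giving August 15, 1887.
Counting forward 55 days from August 15, 1887:
August has 31 days, so 31 − 15 = 16 days remain after August 15, 1887; 55 − 16 = 39 left.
September 1887 has 30 days: 39 − 30 = 9 left.
9 days into October 1887 → October 9, 1887.
Counting forward 30 weeks (= 210 days) from October 9, 1887:
October has 31 days, so 31 − 9 = 22 days remain after October 9, 1887; 210 − 22 = 188 left.
November 1887 has 30 days: 188 − 30 = 158 left.
December 1887 has 31 days: 158 − 31 = 127 left.
January 1888 has 31 days: 127 − 31 = 96 left.
February 1888 has 29 days (1888 is a leap year): 96 − 29 = 67 left.
March 1888 has 31 days: 67 − 31 = 36 left.
April 1888 has 30 days: 36 − 30 = 6 left.
6 days into May 1888 → May 6, 1888.

May 6, 1888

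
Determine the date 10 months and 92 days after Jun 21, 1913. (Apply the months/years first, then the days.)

July 22, 1914

Adding 10 months and 92 days from June 21, 1913: first the month/year part, then the days.
month 6 + 10 = 16, which is month 4 of year 1914 → April 1914.
Day 21 is valid in April, giving April 21, 1914.
Now add 92 days from April 21, 1914.
April has 30 days, so 30 − 21 = 9 days remain after April 21, 1914; 92 − 9 = 83 left.
May 1914 has 31 days: 83 − 31 = 52 left.
June 1914 has 30 days: 52 − 30 = 22 left.
22 days into July 1914 → July 22, 1914.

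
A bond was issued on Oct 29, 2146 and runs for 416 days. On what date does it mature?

December 19, 2147

Counting forward 416 days from October 29, 2146.
October has 31 days, so 31 − 29 = 2 days remain after October 29, 2146; 416 − 2 = 414 left.
November 2146 has 30 days: 414 − 30 = 384 left.
December 2146 has 31 days: 384 − 31 = 353 left.
January 2147 has 31 days: 353 − 31 = 322 left.
February 2147 has 28 days (2147 is not a leap year): 322 − 28 = 294 left.
March 2147 has 31 days: 294 − 31 = 263 left.
April 2147 has 30 days: 263 − 30 = 233 left.
May 2147 has 31 days: 233 − 31 = 202 left.
June 2147 has 30 days: 202 − 30 = 172 left.
July 2147 has 31 days: 172 − 31 = 141 left.
August 2147 has 31 days: 141 − 31 = 110 left.
September 2147 has 30 days: 110 − 30 = 80 left.
October 2147 has 31 days: 80 − 31 = 49 left.
November 2147 has 30 days: 49 − 30 = 19 left.
19 days into December 2147 → December 19, 2147.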